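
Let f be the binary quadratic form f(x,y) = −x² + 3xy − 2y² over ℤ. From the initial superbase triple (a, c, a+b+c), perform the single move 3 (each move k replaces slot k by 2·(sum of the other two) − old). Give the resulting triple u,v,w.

start (-1,-2,0) = (f(1,0),f(0,1),f(1,1))
replace slot 3: 2·((-1)+(-2)) − 0 = -6 → (-1,-2,-6)

-1,-2,-6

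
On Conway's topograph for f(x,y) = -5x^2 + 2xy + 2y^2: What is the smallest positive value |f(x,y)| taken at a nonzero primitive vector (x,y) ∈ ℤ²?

descent: ρ → (2,6,-1)  [lands on river]
river: ρ → (-1,6,2)
closes: descent 1, river 2
min |a| on river = 1

1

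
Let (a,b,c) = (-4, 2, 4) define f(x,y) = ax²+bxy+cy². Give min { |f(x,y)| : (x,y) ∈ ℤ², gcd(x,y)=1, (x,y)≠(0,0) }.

river: ρ → (4,6,-2)
river: ρ → (-2,6,4)
river: ρ → (4,2,-4)
river: ρ → (-4,6,2)
river: ρ → (2,6,-4)
river: ρ → (-4,2,4)
closes: descent 0, river 6
min |a| on river = 2

2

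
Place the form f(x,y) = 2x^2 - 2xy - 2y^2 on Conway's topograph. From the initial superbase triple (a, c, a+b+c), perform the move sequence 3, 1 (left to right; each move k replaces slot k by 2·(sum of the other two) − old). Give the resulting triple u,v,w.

start (2,-2,-2) = (f(1,0),f(0,1),f(1,1))
replace slot 3: 2·(2+(-2)) − (-2) = 2 → (2,-2,2)
replace slot 1: 2·((-2)+2) − 2 = -2 → (-2,-2,2)

-2,-2,2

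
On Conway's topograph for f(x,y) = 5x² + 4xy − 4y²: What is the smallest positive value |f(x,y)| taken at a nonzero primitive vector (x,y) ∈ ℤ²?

river: ρ → (-4,4,5)
river: ρ → (5,6,-3)
river: ρ → (-3,6,5)
river: ρ → (5,4,-4)
closes: descent 0, river 4
min |a| on river = 3

3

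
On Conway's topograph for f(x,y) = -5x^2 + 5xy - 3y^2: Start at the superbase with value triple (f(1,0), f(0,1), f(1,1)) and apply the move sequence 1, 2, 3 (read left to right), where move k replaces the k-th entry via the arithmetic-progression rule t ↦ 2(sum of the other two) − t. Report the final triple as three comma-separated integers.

start (-5,-3,-3) = (f(1,0),f(0,1),f(1,1))
replace slot 1: 2·((-3)+(-3)) − (-5) = -7 → (-7,-3,-3)
replace slot 2: 2·((-7)+(-3)) − (-3) = -17 → (-7,-17,-3)
replace slot 3: 2·((-7)+(-17)) − (-3) = -45 → (-7,-17,-45)

-7,-17,-45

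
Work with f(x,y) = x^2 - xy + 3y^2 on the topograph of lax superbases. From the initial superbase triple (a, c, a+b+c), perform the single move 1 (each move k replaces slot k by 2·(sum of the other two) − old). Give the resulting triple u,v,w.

start (1,3,3) = (f(1,0),f(0,1),f(1,1))
replace slot 1: 2·(3+3) − 1 = 11 → (11,3,3)

11,3,3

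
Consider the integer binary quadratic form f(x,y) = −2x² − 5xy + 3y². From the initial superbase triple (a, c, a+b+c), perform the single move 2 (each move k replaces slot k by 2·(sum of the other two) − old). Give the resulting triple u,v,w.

start (-2,3,-4) = (f(1,0),f(0,1),f(1,1))
replace slot 2: 2·((-2)+(-4)) − 3 = -15 → (-2,-15,-4)

-2,-15,-4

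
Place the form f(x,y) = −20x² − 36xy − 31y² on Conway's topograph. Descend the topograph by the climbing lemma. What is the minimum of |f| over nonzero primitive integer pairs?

translate: b→-4 (≡36 mod 40), so (20,36,31)→(20,-4,15)
flip: (20,-4,15)→(15,4,20)
reduced (well bottom): (15,4,20) with a≤c, −a<b≤a
well minimum |f| = |-15| = 15 (negative-definite)

15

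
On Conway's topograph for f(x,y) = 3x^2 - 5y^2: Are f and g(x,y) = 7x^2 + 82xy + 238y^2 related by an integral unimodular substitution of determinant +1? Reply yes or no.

D₁ = 60, D₂ = 60
river cycle of f (length 2): (3, 6, -2), (-2, 6, 3)
river cycle of g (length 2): (-2, 6, 3), (3, 6, -2)
cycles coincide ⇒ equivalent

yes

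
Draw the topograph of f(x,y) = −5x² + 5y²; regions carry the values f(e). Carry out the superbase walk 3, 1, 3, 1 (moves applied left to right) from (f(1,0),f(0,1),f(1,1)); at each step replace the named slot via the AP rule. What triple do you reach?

start (-5,5,0) = (f(1,0),f(0,1),f(1,1))
replace slot 3: 2·((-5)+5) − 0 = 0 → (-5,5,0)
replace slot 1: 2·(5+0) − (-5) = 15 → (15,5,0)
replace slot 3: 2·(15+5) − 0 = 40 → (15,5,40)
replace slot 1: 2·(5+40) − 15 = 75 → (75,5,40)

75,5,40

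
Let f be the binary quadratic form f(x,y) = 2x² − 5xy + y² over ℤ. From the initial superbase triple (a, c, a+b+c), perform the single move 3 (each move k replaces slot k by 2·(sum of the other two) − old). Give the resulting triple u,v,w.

start (2,1,-2) = (f(1,0),f(0,1),f(1,1))
replace slot 3: 2·(2+1) − (-2) = 8 → (2,1,8)

2,1,8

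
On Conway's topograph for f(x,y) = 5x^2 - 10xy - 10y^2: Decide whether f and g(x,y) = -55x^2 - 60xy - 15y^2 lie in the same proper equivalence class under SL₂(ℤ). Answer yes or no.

D₁ = 300, D₂ = 300
river cycle of f (length 2): (-10, 10, 5), (5, 10, -10)
river cycle of g (length 2): (5, 10, -10), (-10, 10, 5)
cycles coincide ⇒ equivalent

yes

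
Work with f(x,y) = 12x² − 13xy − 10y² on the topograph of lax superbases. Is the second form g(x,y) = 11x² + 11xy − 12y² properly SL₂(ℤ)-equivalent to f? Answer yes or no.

D₁ = 649, D₂ = 649
river cycle of f (length 34): (-10, 13, 12), (12, 11, -11), (-11, 11, 12), (12, 13, -10), (-10, 7, 15), (15, 23, -2), (-2, 25, 3), (3, 23, -10), (-10, 17, 9), (9, 19, -8), … (24 more)
river cycle of g (length 34): (-12, 13, 10), (10, 7, -15), (-15, 23, 2), (2, 25, -3), (-3, 23, 10), (10, 17, -9), (-9, 19, 8), (8, 13, -15), (-15, 17, 6), (6, 19, -12), … (24 more)
cycles differ ⇒ inequivalent

no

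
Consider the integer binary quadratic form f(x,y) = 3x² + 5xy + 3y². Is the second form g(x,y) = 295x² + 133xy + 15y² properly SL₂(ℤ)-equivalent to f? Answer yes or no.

D₁ = -11, D₂ = -11
f: translate: b→-1 (≡5 mod 6), so (3,5,3)→(3,-1,1)
f: flip: (3,-1,1)→(1,1,3)
f: reduced (well bottom): (1,1,3) with a≤c, −a<b≤a
g: flip: (295,133,15)→(15,-133,295)
g: translate: b→-13 (≡-133 mod 30), so (15,-133,295)→(15,-13,3)
g: flip: (15,-13,3)→(3,13,15)
g: translate: b→1 (≡13 mod 6), so (3,13,15)→(3,1,1)
g: flip: (3,1,1)→(1,-1,3)
g: translate: b→1 (≡-1 mod 2), so (1,-1,3)→(1,1,3)
g: reduced (well bottom): (1,1,3) with a≤c, −a<b≤a
reduced forms (1, 1, 3) vs (1, 1, 3) ⇒ equivalent

yes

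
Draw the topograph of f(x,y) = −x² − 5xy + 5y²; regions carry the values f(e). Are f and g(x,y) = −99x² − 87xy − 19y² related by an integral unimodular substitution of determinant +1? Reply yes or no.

D₁ = 45, D₂ = 45
river cycle of f (length 2): (5, 5, -1), (-1, 5, 5)
river cycle of g (length 2): (-1, 5, 5), (5, 5, -1)
cycles coincide ⇒ equivalent

yes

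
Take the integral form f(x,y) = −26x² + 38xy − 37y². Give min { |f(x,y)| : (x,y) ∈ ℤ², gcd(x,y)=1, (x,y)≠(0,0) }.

translate: b→14 (≡-38 mod 52), so (26,-38,37)→(26,14,25)
flip: (26,14,25)→(25,-14,26)
reduced (well bottom): (25,-14,26) with a≤c, −a<b≤a
well minimum |f| = |-25| = 25 (negative-definite)

25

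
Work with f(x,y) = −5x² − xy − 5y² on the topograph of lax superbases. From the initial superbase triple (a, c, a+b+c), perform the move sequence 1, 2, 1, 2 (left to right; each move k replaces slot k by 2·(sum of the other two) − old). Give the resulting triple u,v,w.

start (-5,-5,-11) = (f(1,0),f(0,1),f(1,1))
replace slot 1: 2·((-5)+(-11)) − (-5) = -27 → (-27,-5,-11)
replace slot 2: 2·((-27)+(-11)) − (-5) = -71 → (-27,-71,-11)
replace slot 1: 2·((-71)+(-11)) − (-27) = -137 → (-137,-71,-11)
replace slot 2: 2·((-137)+(-11)) − (-71) = -225 → (-137,-225,-11)

-137,-225,-11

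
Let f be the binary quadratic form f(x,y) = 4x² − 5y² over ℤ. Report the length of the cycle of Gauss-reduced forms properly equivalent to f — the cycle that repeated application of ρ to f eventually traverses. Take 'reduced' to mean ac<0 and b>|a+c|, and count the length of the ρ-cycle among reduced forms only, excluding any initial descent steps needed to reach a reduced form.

D = 80, ⌊√D⌋ = 8
descent: ρ → (-5,0,4)
descent: ρ → (4,8,-1)  [lands on river]
river: ρ → (-1,8,4)
ρ-cycle length = 2 (tail of 2 descent steps not counted)

2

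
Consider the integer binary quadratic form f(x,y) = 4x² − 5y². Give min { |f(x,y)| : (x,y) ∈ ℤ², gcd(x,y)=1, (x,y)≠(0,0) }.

descent: ρ → (-5,0,4)
descent: ρ → (4,8,-1)  [lands on river]
river: ρ → (-1,8,4)
closes: descent 2, river 2
min |a| on river = 1

1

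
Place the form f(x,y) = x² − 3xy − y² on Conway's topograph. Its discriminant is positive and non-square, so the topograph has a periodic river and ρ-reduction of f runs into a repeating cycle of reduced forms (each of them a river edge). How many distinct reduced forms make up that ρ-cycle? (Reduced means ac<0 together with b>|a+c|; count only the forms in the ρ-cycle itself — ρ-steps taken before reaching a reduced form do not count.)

D = 13, ⌊√D⌋ = 3
descent: ρ → (-1,3,1)  [lands on river]
river: ρ → (1,3,-1)
ρ-cycle length = 2 (tail of 1 descent step not counted)

2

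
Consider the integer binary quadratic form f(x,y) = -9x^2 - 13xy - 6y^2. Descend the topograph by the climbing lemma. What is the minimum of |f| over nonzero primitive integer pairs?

translate: b→-5 (≡13 mod 18), so (9,13,6)→(9,-5,2)
flip: (9,-5,2)→(2,5,9)
translate: b→1 (≡5 mod 4), so (2,5,9)→(2,1,6)
reduced (well bottom): (2,1,6) with a≤c, −a<b≤a
well minimum |f| = |-2| = 2 (negative-definite)

2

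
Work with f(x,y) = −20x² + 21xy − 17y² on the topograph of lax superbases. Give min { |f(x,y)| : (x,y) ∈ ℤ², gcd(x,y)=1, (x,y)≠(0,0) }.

translate: b→19 (≡-21 mod 40), so (20,-21,17)→(20,19,16)
flip: (20,19,16)→(16,-19,20)
translate: b→13 (≡-19 mod 32), so (16,-19,20)→(16,13,17)
reduced (well bottom): (16,13,17) with a≤c, −a<b≤a
well minimum |f| = |-16| = 16 (negative-definite)

16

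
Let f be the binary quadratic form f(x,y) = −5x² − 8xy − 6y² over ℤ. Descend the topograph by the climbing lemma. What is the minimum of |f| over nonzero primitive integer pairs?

translate: b→-2 (≡8 mod 10), so (5,8,6)→(5,-2,3)
flip: (5,-2,3)→(3,2,5)
reduced (well bottom): (3,2,5) with a≤c, −a<b≤a
well minimum |f| = |-3| = 3 (negative-definite)

3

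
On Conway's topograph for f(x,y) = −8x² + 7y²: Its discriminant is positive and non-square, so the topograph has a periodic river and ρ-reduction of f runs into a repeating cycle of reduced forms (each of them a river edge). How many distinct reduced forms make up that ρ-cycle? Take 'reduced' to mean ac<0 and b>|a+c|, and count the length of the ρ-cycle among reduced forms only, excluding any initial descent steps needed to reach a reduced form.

D = 224, ⌊√D⌋ = 14
descent: ρ → (7,14,-1)  [lands on river]
river: ρ → (-1,14,7)
ρ-cycle length = 2 (tail of 1 descent step not counted)

2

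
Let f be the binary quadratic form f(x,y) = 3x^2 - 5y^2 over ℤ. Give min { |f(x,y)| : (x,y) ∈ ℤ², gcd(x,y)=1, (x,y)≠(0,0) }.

descent: ρ → (-5,0,3)
descent: ρ → (3,6,-2)  [lands on river]
river: ρ → (-2,6,3)
closes: descent 2, river 2
min |a| on river = 2

2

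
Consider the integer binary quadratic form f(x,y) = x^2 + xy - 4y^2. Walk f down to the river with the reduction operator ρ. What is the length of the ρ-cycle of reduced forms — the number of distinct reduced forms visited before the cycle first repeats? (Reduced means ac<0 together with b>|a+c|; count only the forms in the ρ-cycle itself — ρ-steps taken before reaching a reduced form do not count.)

D = 17, ⌊√D⌋ = 4
descent: ρ → (-4,-1,1)
descent: ρ → (1,3,-2)  [lands on river]
river: ρ → (-2,1,2)
river: ρ → (2,3,-1)
river: ρ → (-1,3,2)
river: ρ → (2,1,-2)
river: ρ → (-2,3,1)
ρ-cycle length = 6 (tail of 2 descent steps not counted)

6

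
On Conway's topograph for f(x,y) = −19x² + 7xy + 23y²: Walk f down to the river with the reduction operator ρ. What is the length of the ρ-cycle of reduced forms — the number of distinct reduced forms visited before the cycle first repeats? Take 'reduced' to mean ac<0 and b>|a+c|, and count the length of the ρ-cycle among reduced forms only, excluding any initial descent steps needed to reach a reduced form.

D = 1797, ⌊√D⌋ = 42
river: ρ → (23,39,-3)
river: ρ → (-3,39,23)
river: ρ → (23,7,-19)
river: ρ → (-19,31,11)
river: ρ → (11,35,-13)
river: ρ → (-13,17,29)
river: ρ → (29,41,-1)
river: ρ → (-1,41,29)
river: ρ → (29,17,-13)
river: ρ → (-13,35,11)
river: ρ → (11,31,-19)
river: ρ → (-19,7,23)
ρ-cycle length = 12 (tail of 0 descent steps not counted)

12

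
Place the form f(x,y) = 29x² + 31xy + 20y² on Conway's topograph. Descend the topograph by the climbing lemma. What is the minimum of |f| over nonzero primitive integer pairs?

translate: b→-27 (≡31 mod 58), so (29,31,20)→(29,-27,18)
flip: (29,-27,18)→(18,27,29)
translate: b→-9 (≡27 mod 36), so (18,27,29)→(18,-9,20)
reduced (well bottom): (18,-9,20) with a≤c, −a<b≤a
well minimum = a = 18

18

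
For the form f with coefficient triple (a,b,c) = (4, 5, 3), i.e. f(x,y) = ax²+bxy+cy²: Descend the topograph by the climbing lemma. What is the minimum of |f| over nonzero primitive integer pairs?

translate: b→-3 (≡5 mod 8), so (4,5,3)→(4,-3,2)
flip: (4,-3,2)→(2,3,4)
translate: b→-1 (≡3 mod 4), so (2,3,4)→(2,-1,3)
reduced (well bottom): (2,-1,3) with a≤c, −a<b≤a
well minimum = a = 2

2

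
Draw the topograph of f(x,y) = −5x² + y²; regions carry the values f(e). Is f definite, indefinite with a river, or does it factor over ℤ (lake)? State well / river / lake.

D = b²−4ac = 0² − 4·(-5)·1 = 20
D > 0 non-square ⇒ indefinite ⇒ periodic river

river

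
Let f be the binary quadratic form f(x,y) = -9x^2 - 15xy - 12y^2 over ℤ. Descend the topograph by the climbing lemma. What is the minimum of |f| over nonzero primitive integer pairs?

translate: b→-3 (≡15 mod 18), so (9,15,12)→(9,-3,6)
flip: (9,-3,6)→(6,3,9)
reduced (well bottom): (6,3,9) with a≤c, −a<b≤a
well minimum |f| = |-6| = 6 (negative-definite)

6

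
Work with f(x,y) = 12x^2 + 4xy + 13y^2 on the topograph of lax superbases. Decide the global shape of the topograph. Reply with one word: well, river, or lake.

D = b²−4ac = 4² − 4·12·13 = -608
D < 0 ⇒ definite ⇒ every region one sign ⇒ single well

well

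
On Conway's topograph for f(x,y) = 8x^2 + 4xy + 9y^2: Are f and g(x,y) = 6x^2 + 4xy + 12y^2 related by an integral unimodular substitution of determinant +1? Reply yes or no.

D₁ = -272, D₂ = -272
f: reduced (well bottom): (8,4,9) with a≤c, −a<b≤a
g: reduced (well bottom): (6,4,12) with a≤c, −a<b≤a
reduced forms (8, 4, 9) vs (6, 4, 12) ⇒ inequivalent

no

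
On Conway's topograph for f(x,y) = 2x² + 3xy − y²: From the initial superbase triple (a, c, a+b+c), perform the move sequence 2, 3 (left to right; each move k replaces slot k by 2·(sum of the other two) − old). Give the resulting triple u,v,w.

start (2,-1,4) = (f(1,0),f(0,1),f(1,1))
replace slot 2: 2·(2+4) − (-1) = 13 → (2,13,4)
replace slot 3: 2·(2+13) − 4 = 26 → (2,13,26)

2,13,26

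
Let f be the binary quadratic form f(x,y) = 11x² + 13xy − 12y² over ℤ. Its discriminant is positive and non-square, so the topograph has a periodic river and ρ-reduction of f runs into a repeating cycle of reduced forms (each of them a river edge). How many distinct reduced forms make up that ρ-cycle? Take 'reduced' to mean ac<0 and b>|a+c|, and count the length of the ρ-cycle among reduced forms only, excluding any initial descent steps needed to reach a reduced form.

D = 697, ⌊√D⌋ = 26
river: ρ → (-12,11,12)
river: ρ → (12,13,-11)
river: ρ → (-11,9,14)
river: ρ → (14,19,-6)
river: ρ → (-6,17,17)
river: ρ → (17,17,-6)
river: ρ → (-6,19,14)
river: ρ → (14,9,-11)
river: ρ → (-11,13,12)
river: ρ → (12,11,-12)
river: ρ → (-12,13,11)
river: ρ → (11,9,-14)
river: ρ → (-14,19,6)
river: ρ → (6,17,-17)
river: ρ → (-17,17,6)
river: ρ → (6,19,-14)
river: ρ → (-14,9,11)
river: ρ → (11,13,-12)
ρ-cycle length = 18 (tail of 0 descent steps not counted)

18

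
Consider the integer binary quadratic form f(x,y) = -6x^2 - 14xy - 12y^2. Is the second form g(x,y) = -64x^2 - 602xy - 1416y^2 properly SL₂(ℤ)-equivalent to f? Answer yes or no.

D₁ = -92, D₂ = -92
f is negative-definite; reduce −f:
−f: translate: b→2 (≡14 mod 12), so (6,14,12)→(6,2,4)
−f: flip: (6,2,4)→(4,-2,6)
−f: reduced (well bottom): (4,-2,6) with a≤c, −a<b≤a
flip sign back: reduced form of f is (-4,2,-6)
g is negative-definite; reduce −g:
−g: translate: b→-38 (≡602 mod 128), so (64,602,1416)→(64,-38,6)
−g: flip: (64,-38,6)→(6,38,64)
−g: translate: b→2 (≡38 mod 12), so (6,38,64)→(6,2,4)
−g: flip: (6,2,4)→(4,-2,6)
−g: reduced (well bottom): (4,-2,6) with a≤c, −a<b≤a
flip sign back: reduced form of g is (-4,2,-6)
reduced forms (-4, 2, -6) vs (-4, 2, -6) ⇒ equivalent

yes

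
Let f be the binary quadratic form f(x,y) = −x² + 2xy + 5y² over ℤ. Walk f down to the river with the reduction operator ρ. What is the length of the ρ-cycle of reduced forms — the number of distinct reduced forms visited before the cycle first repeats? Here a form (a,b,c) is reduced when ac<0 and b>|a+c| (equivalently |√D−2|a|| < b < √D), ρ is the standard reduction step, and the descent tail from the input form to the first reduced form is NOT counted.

D = 24, ⌊√D⌋ = 4
descent: ρ → (5,-2,-1)
descent: ρ → (-1,4,2)  [lands on river]
river: ρ → (2,4,-1)
ρ-cycle length = 2 (tail of 2 descent steps not counted)

2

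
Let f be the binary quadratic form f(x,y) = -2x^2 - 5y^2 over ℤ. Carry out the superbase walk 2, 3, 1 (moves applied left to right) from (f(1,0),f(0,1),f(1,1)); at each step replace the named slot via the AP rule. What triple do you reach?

start (-2,-5,-7) = (f(1,0),f(0,1),f(1,1))
replace slot 2: 2·((-2)+(-7)) − (-5) = -13 → (-2,-13,-7)
replace slot 3: 2·((-2)+(-13)) − (-7) = -23 → (-2,-13,-23)
replace slot 1: 2·((-13)+(-23)) − (-2) = -70 → (-70,-13,-23)

-70,-13,-23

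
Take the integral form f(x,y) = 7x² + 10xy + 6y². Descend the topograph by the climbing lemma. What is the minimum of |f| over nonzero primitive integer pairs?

translate: b→-4 (≡10 mod 14), so (7,10,6)→(7,-4,3)
flip: (7,-4,3)→(3,4,7)
translate: b→-2 (≡4 mod 6), so (3,4,7)→(3,-2,6)
reduced (well bottom): (3,-2,6) with a≤c, −a<b≤a
well minimum = a = 3

3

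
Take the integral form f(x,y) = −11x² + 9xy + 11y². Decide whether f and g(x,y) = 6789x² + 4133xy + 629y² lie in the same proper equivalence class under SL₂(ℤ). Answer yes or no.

D₁ = 565, D₂ = 565
river cycle of f (length 10): (11, 13, -9), (-9, 23, 1), (1, 23, -9), (-9, 13, 11), (11, 9, -11), (-11, 13, 9), (9, 23, -1), (-1, 23, 9), (9, 13, -11), (-11, 9, 11)
river cycle of g (length 10): (9, 13, -11), (-11, 9, 11), (11, 13, -9), (-9, 23, 1), (1, 23, -9), (-9, 13, 11), (11, 9, -11), (-11, 13, 9), (9, 23, -1), (-1, 23, 9)
cycles coincide ⇒ equivalent

yes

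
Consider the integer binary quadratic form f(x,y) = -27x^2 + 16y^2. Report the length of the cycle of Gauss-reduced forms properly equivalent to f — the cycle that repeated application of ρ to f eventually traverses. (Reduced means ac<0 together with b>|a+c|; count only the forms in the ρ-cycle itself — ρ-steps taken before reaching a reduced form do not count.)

D = 1728, ⌊√D⌋ = 41
descent: ρ → (16,32,-11)  [lands on river]
river: ρ → (-11,34,13)
river: ρ → (13,18,-27)
river: ρ → (-27,36,4)
river: ρ → (4,36,-27)
river: ρ → (-27,18,13)
river: ρ → (13,34,-11)
river: ρ → (-11,32,16)
ρ-cycle length = 8 (tail of 1 descent step not counted)

8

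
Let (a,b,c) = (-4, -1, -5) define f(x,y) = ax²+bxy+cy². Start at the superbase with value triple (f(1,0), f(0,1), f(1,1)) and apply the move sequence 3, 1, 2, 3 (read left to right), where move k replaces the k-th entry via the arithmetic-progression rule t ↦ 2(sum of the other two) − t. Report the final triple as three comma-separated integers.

start (-4,-5,-10) = (f(1,0),f(0,1),f(1,1))
replace slot 3: 2·((-4)+(-5)) − (-10) = -8 → (-4,-5,-8)
replace slot 1: 2·((-5)+(-8)) − (-4) = -22 → (-22,-5,-8)
replace slot 2: 2·((-22)+(-8)) − (-5) = -55 → (-22,-55,-8)
replace slot 3: 2·((-22)+(-55)) − (-8) = -146 → (-22,-55,-146)

-22,-55,-146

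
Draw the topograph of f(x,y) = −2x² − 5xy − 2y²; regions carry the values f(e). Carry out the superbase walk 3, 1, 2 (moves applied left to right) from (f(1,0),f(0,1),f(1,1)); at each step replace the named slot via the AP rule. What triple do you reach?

start (-2,-2,-9) = (f(1,0),f(0,1),f(1,1))
replace slot 3: 2·((-2)+(-2)) − (-9) = 1 → (-2,-2,1)
replace slot 1: 2·((-2)+1) − (-2) = 0 → (0,-2,1)
replace slot 2: 2·(0+1) − (-2) = 4 → (0,4,1)

0,4,1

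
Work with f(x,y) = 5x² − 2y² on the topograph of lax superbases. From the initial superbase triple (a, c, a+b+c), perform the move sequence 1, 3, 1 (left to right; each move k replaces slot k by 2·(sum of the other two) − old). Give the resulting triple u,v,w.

start (5,-2,3) = (f(1,0),f(0,1),f(1,1))
replace slot 1: 2·((-2)+3) − 5 = -3 → (-3,-2,3)
replace slot 3: 2·((-3)+(-2)) − 3 = -13 → (-3,-2,-13)
replace slot 1: 2·((-2)+(-13)) − (-3) = -27 → (-27,-2,-13)

-27,-2,-13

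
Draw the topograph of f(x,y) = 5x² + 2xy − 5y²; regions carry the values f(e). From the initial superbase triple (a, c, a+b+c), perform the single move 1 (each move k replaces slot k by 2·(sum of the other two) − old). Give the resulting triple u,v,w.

start (5,-5,2) = (f(1,0),f(0,1),f(1,1))
replace slot 1: 2·((-5)+2) − 5 = -11 → (-11,-5,2)

-11,-5,2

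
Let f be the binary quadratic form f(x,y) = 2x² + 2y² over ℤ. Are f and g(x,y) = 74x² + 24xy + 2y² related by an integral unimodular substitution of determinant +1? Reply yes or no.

D₁ = -16, D₂ = -16
f: reduced (well bottom): (2,0,2) with a≤c, −a<b≤a
g: flip: (74,24,2)→(2,-24,74)
g: translate: b→0 (≡-24 mod 4), so (2,-24,74)→(2,0,2)
g: reduced (well bottom): (2,0,2) with a≤c, −a<b≤a
reduced forms (2, 0, 2) vs (2, 0, 2) ⇒ equivalent

yes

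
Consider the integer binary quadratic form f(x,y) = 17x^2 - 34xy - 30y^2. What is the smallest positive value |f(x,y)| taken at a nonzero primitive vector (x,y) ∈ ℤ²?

descent: ρ → (-30,34,17)  [lands on river]
river: ρ → (17,34,-30)
river: ρ → (-30,26,21)
river: ρ → (21,16,-35)
river: ρ → (-35,54,2)
river: ρ → (2,54,-35)
river: ρ → (-35,16,21)
river: ρ → (21,26,-30)
closes: descent 1, river 8
min |a| on river = 2

2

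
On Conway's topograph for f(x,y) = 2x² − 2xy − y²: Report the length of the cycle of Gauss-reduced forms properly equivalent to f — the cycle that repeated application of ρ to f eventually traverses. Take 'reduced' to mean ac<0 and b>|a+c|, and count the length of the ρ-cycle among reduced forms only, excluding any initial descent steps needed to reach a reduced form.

D = 12, ⌊√D⌋ = 3
descent: ρ → (-1,2,2)  [lands on river]
river: ρ → (2,2,-1)
ρ-cycle length = 2 (tail of 1 descent step not counted)

2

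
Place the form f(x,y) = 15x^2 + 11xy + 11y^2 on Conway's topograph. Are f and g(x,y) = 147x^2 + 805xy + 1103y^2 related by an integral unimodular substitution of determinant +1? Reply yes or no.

D₁ = -539, D₂ = -539
f: flip: (15,11,11)→(11,-11,15)
f: translate: b→11 (≡-11 mod 22), so (11,-11,15)→(11,11,15)
f: reduced (well bottom): (11,11,15) with a≤c, −a<b≤a
g: translate: b→-77 (≡805 mod 294), so (147,805,1103)→(147,-77,11)
g: flip: (147,-77,11)→(11,77,147)
g: translate: b→11 (≡77 mod 22), so (11,77,147)→(11,11,15)
g: reduced (well bottom): (11,11,15) with a≤c, −a<b≤a
reduced forms (11, 11, 15) vs (11, 11, 15) ⇒ equivalent

yes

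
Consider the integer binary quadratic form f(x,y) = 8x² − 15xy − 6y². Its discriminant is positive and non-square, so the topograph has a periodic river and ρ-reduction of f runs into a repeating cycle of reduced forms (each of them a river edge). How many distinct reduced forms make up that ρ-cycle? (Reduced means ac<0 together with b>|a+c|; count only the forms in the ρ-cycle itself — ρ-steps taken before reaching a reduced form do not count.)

D = 417, ⌊√D⌋ = 20
descent: ρ → (-6,15,8)  [lands on river]
river: ρ → (8,17,-4)
river: ρ → (-4,15,12)
river: ρ → (12,9,-7)
river: ρ → (-7,19,2)
river: ρ → (2,17,-16)
river: ρ → (-16,15,3)
river: ρ → (3,15,-16)
river: ρ → (-16,17,2)
river: ρ → (2,19,-7)
river: ρ → (-7,9,12)
river: ρ → (12,15,-4)
river: ρ → (-4,17,8)
river: ρ → (8,15,-6)
river: ρ → (-6,9,14)
river: ρ → (14,19,-1)
river: ρ → (-1,19,14)
river: ρ → (14,9,-6)
ρ-cycle length = 18 (tail of 1 descent step not counted)

18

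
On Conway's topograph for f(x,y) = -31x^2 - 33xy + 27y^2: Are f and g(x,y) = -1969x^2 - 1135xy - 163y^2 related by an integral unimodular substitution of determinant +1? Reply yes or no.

D₁ = 4437, D₂ = 4437
river cycle of f (length 12): (27, 33, -31), (-31, 29, 29), (29, 29, -31), (-31, 33, 27), (27, 21, -37), (-37, 53, 11), (11, 57, -27), (-27, 51, 17), (17, 51, -27), (-27, 57, 11), … (2 more)
river cycle of g (length 12): (-31, 29, 29), (29, 29, -31), (-31, 33, 27), (27, 21, -37), (-37, 53, 11), (11, 57, -27), (-27, 51, 17), (17, 51, -27), (-27, 57, 11), (11, 53, -37), … (2 more)
cycles coincide ⇒ equivalent

yes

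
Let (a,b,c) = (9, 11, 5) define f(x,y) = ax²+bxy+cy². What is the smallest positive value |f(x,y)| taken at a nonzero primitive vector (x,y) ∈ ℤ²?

translate: b→-7 (≡11 mod 18), so (9,11,5)→(9,-7,3)
flip: (9,-7,3)→(3,7,9)
translate: b→1 (≡7 mod 6), so (3,7,9)→(3,1,5)
reduced (well bottom): (3,1,5) with a≤c, −a<b≤a
well minimum = a = 3

3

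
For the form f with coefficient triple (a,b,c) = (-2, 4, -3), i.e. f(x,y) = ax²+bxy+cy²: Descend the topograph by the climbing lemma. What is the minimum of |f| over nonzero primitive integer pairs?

translate: b→0 (≡-4 mod 4), so (2,-4,3)→(2,0,1)
flip: (2,0,1)→(1,0,2)
reduced (well bottom): (1,0,2) with a≤c, −a<b≤a
well minimum |f| = |-1| = 1 (negative-definite)

1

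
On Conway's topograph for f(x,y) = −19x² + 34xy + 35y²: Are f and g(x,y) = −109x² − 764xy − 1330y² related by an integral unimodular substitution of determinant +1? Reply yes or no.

D₁ = 3816, D₂ = 3816
river cycle of f (length 18): (35, 36, -18), (-18, 36, 35), (35, 34, -19), (-19, 42, 27), (27, 12, -34), (-34, 56, 5), (5, 54, -45), (-45, 36, 14), (14, 48, -27), (-27, 60, 2), … (8 more)
river cycle of g (length 18): (-18, 36, 35), (35, 34, -19), (-19, 42, 27), (27, 12, -34), (-34, 56, 5), (5, 54, -45), (-45, 36, 14), (14, 48, -27), (-27, 60, 2), (2, 60, -27), … (8 more)
cycles coincide ⇒ equivalent

yes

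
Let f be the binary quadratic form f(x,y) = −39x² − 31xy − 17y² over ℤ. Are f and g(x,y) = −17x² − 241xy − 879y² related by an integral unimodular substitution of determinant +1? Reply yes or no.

D₁ = -1691, D₂ = -1691
f is negative-definite; reduce −f:
−f: flip: (39,31,17)→(17,-31,39)
−f: translate: b→3 (≡-31 mod 34), so (17,-31,39)→(17,3,25)
−f: reduced (well bottom): (17,3,25) with a≤c, −a<b≤a
flip sign back: reduced form of f is (-17,-3,-25)
g is negative-definite; reduce −g:
−g: translate: b→3 (≡241 mod 34), so (17,241,879)→(17,3,25)
−g: reduced (well bottom): (17,3,25) with a≤c, −a<b≤a
flip sign back: reduced form of g is (-17,-3,-25)
reduced forms (-17, -3, -25) vs (-17, -3, -25) ⇒ equivalent

yes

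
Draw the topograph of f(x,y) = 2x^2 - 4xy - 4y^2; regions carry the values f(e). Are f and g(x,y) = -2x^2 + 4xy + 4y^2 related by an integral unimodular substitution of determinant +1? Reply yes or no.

D₁ = 48, D₂ = 48
river cycle of f (length 2): (-4, 4, 2), (2, 4, -4)
river cycle of g (length 2): (4, 4, -2), (-2, 4, 4)
cycles differ ⇒ inequivalent

no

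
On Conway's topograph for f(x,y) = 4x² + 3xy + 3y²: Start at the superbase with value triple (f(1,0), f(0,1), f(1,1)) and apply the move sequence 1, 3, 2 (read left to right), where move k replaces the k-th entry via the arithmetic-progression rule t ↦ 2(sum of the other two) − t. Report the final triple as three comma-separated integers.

start (4,3,10) = (f(1,0),f(0,1),f(1,1))
replace slot 1: 2·(3+10) − 4 = 22 → (22,3,10)
replace slot 3: 2·(22+3) − 10 = 40 → (22,3,40)
replace slot 2: 2·(22+40) − 3 = 121 → (22,121,40)

22,121,40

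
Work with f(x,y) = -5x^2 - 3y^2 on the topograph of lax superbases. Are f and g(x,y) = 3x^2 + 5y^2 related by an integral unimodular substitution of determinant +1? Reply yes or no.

D₁ = -60, D₂ = -60
f is negative-definite; reduce −f:
−f: flip: (5,0,3)→(3,0,5)
−f: reduced (well bottom): (3,0,5) with a≤c, −a<b≤a
flip sign back: reduced form of f is (-3,0,-5)
g: reduced (well bottom): (3,0,5) with a≤c, −a<b≤a
reduced forms (-3, 0, -5) vs (3, 0, 5) ⇒ inequivalent

no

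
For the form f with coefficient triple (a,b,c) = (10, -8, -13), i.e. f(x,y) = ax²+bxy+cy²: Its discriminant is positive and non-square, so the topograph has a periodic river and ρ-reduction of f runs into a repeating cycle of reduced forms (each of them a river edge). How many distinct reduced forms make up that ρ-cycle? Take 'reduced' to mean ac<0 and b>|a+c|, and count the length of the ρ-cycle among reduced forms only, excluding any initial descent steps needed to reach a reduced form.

D = 584, ⌊√D⌋ = 24
descent: ρ → (-13,8,10)  [lands on river]
river: ρ → (10,12,-11)
river: ρ → (-11,10,11)
river: ρ → (11,12,-10)
river: ρ → (-10,8,13)
river: ρ → (13,18,-5)
river: ρ → (-5,22,5)
river: ρ → (5,18,-13)
ρ-cycle length = 8 (tail of 1 descent step not counted)

8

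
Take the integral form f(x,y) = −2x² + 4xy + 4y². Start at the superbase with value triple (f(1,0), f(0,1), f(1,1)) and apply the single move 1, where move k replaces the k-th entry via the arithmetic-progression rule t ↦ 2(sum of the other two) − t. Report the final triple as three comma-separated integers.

start (-2,4,6) = (f(1,0),f(0,1),f(1,1))
replace slot 1: 2·(4+6) − (-2) = 22 → (22,4,6)

22,4,6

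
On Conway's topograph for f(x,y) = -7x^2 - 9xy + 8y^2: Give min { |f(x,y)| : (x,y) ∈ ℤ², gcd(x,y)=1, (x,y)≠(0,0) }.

descent: ρ → (8,9,-7)  [lands on river]
river: ρ → (-7,5,10)
river: ρ → (10,15,-2)
river: ρ → (-2,17,2)
river: ρ → (2,15,-10)
river: ρ → (-10,5,7)
river: ρ → (7,9,-8)
river: ρ → (-8,7,8)
closes: descent 1, river 8
min |a| on river = 2

2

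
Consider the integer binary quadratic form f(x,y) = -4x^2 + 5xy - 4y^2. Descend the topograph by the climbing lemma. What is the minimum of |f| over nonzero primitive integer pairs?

translate: b→3 (≡-5 mod 8), so (4,-5,4)→(4,3,3)
flip: (4,3,3)→(3,-3,4)
translate: b→3 (≡-3 mod 6), so (3,-3,4)→(3,3,4)
reduced (well bottom): (3,3,4) with a≤c, −a<b≤a
well minimum |f| = |-3| = 3 (negative-definite)

3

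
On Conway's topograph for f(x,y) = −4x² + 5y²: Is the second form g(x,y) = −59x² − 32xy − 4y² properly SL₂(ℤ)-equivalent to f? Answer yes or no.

D₁ = 80, D₂ = 80
river cycle of f (length 2): (-4, 8, 1), (1, 8, -4)
river cycle of g (length 2): (-4, 8, 1), (1, 8, -4)
cycles coincide ⇒ equivalent

yes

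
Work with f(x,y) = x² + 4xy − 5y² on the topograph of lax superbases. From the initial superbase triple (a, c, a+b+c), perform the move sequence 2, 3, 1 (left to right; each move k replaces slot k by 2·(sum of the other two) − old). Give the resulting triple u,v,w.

start (1,-5,0) = (f(1,0),f(0,1),f(1,1))
replace slot 2: 2·(1+0) − (-5) = 7 → (1,7,0)
replace slot 3: 2·(1+7) − 0 = 16 → (1,7,16)
replace slot 1: 2·(7+16) − 1 = 45 → (45,7,16)

45,7,16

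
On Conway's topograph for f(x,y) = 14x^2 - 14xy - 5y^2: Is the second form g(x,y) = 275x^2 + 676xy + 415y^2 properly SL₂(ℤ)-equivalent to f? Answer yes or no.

D₁ = 476, D₂ = 476
river cycle of f (length 8): (-5, 14, 14), (14, 14, -5), (-5, 16, 11), (11, 6, -10), (-10, 14, 7), (7, 14, -10), (-10, 6, 11), (11, 16, -5)
river cycle of g (length 8): (14, 14, -5), (-5, 16, 11), (11, 6, -10), (-10, 14, 7), (7, 14, -10), (-10, 6, 11), (11, 16, -5), (-5, 14, 14)
cycles coincide ⇒ equivalent

yes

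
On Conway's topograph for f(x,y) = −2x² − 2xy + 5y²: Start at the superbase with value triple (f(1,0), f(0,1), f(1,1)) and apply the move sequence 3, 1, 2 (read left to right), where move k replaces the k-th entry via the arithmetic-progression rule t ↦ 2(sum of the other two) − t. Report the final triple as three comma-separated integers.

start (-2,5,1) = (f(1,0),f(0,1),f(1,1))
replace slot 3: 2·((-2)+5) − 1 = 5 → (-2,5,5)
replace slot 1: 2·(5+5) − (-2) = 22 → (22,5,5)
replace slot 2: 2·(22+5) − 5 = 49 → (22,49,5)

22,49,5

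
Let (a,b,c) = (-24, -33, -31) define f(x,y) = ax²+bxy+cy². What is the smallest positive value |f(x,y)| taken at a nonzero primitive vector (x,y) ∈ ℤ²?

translate: b→-15 (≡33 mod 48), so (24,33,31)→(24,-15,22)
flip: (24,-15,22)→(22,15,24)
reduced (well bottom): (22,15,24) with a≤c, −a<b≤a
well minimum |f| = |-22| = 22 (negative-definite)

22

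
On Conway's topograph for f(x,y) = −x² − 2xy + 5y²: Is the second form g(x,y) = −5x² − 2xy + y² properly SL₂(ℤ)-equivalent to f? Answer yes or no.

D₁ = 24, D₂ = 24
river cycle of f (length 2): (-1, 4, 2), (2, 4, -1)
river cycle of g (length 2): (1, 4, -2), (-2, 4, 1)
cycles differ ⇒ inequivalent

no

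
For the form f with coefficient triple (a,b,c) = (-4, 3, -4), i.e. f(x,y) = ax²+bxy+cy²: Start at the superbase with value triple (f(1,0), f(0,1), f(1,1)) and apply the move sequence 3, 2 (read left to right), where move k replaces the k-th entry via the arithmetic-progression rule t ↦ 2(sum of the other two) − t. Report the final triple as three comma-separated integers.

start (-4,-4,-5) = (f(1,0),f(0,1),f(1,1))
replace slot 3: 2·((-4)+(-4)) − (-5) = -11 → (-4,-4,-11)
replace slot 2: 2·((-4)+(-11)) − (-4) = -26 → (-4,-26,-11)

-4,-26,-11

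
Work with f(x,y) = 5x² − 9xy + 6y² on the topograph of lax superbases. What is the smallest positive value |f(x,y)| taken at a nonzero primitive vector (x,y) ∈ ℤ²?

translate: b→1 (≡-9 mod 10), so (5,-9,6)→(5,1,2)
flip: (5,1,2)→(2,-1,5)
reduced (well bottom): (2,-1,5) with a≤c, −a<b≤a
well minimum = a = 2

2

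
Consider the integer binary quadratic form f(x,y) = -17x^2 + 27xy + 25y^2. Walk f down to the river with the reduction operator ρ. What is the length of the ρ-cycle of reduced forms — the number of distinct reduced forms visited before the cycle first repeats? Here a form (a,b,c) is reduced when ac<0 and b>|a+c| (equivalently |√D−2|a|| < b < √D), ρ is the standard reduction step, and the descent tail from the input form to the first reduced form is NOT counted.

D = 2429, ⌊√D⌋ = 49
river: ρ → (25,23,-19)
river: ρ → (-19,15,29)
river: ρ → (29,43,-5)
river: ρ → (-5,47,11)
river: ρ → (11,41,-17)
river: ρ → (-17,27,25)
ρ-cycle length = 6 (tail of 0 descent steps not counted)

6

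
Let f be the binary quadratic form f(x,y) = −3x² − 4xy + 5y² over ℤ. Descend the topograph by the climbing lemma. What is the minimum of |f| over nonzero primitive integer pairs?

descent: ρ → (5,4,-3)  [lands on river]
river: ρ → (-3,8,1)
river: ρ → (1,8,-3)
river: ρ → (-3,4,5)
river: ρ → (5,6,-2)
river: ρ → (-2,6,5)
closes: descent 1, river 6
min |a| on river = 1

1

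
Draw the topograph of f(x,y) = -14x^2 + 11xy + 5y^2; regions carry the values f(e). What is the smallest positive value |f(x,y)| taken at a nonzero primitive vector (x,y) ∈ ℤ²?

river: ρ → (5,19,-2)
river: ρ → (-2,17,14)
river: ρ → (14,11,-5)
river: ρ → (-5,19,2)
river: ρ → (2,17,-14)
river: ρ → (-14,11,5)
closes: descent 0, river 6
min |a| on river = 2

2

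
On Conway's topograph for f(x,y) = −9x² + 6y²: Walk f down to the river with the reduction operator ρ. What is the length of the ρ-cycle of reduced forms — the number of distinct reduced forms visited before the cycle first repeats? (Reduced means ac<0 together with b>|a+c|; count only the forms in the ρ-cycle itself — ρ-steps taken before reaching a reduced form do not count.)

D = 216, ⌊√D⌋ = 14
descent: ρ → (6,12,-3)  [lands on river]
river: ρ → (-3,12,6)
ρ-cycle length = 2 (tail of 1 descent step not counted)

2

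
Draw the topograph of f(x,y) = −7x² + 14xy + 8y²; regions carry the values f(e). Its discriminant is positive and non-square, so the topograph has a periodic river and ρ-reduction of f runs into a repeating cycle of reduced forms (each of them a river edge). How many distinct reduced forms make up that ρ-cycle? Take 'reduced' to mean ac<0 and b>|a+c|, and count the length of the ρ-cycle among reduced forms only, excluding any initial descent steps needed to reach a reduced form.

D = 420, ⌊√D⌋ = 20
river: ρ → (8,18,-3)
river: ρ → (-3,18,8)
river: ρ → (8,14,-7)
river: ρ → (-7,14,8)
ρ-cycle length = 4 (tail of 0 descent steps not counted)

4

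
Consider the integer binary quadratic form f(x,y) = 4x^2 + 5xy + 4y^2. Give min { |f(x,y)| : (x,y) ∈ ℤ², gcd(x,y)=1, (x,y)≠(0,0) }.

translate: b→-3 (≡5 mod 8), so (4,5,4)→(4,-3,3)
flip: (4,-3,3)→(3,3,4)
reduced (well bottom): (3,3,4) with a≤c, −a<b≤a
well minimum = a = 3

3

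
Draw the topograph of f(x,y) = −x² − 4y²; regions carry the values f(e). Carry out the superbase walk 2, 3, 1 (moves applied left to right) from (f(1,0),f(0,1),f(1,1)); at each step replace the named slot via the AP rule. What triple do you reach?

start (-1,-4,-5) = (f(1,0),f(0,1),f(1,1))
replace slot 2: 2·((-1)+(-5)) − (-4) = -8 → (-1,-8,-5)
replace slot 3: 2·((-1)+(-8)) − (-5) = -13 → (-1,-8,-13)
replace slot 1: 2·((-8)+(-13)) − (-1) = -41 → (-41,-8,-13)

-41,-8,-13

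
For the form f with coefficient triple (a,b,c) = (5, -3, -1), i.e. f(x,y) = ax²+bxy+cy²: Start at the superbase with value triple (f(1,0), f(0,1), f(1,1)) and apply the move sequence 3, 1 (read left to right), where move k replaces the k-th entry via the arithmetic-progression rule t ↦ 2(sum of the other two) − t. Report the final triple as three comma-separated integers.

start (5,-1,1) = (f(1,0),f(0,1),f(1,1))
replace slot 3: 2·(5+(-1)) − 1 = 7 → (5,-1,7)
replace slot 1: 2·((-1)+7) − 5 = 7 → (7,-1,7)

7,-1,7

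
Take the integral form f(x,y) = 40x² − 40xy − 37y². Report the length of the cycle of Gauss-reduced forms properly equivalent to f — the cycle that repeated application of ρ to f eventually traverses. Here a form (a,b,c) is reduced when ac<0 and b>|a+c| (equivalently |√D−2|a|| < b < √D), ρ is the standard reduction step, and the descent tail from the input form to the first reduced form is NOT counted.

D = 7520, ⌊√D⌋ = 86
descent: ρ → (-37,40,40)  [lands on river]
river: ρ → (40,40,-37)
river: ρ → (-37,34,43)
river: ρ → (43,52,-28)
river: ρ → (-28,60,35)
river: ρ → (35,80,-8)
river: ρ → (-8,80,35)
river: ρ → (35,60,-28)
river: ρ → (-28,52,43)
river: ρ → (43,34,-37)
ρ-cycle length = 10 (tail of 1 descent step not counted)

10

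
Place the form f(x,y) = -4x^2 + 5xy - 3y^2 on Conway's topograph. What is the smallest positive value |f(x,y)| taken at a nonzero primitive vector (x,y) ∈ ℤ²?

translate: b→3 (≡-5 mod 8), so (4,-5,3)→(4,3,2)
flip: (4,3,2)→(2,-3,4)
translate: b→1 (≡-3 mod 4), so (2,-3,4)→(2,1,3)
reduced (well bottom): (2,1,3) with a≤c, −a<b≤a
well minimum |f| = |-2| = 2 (negative-definite)

2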